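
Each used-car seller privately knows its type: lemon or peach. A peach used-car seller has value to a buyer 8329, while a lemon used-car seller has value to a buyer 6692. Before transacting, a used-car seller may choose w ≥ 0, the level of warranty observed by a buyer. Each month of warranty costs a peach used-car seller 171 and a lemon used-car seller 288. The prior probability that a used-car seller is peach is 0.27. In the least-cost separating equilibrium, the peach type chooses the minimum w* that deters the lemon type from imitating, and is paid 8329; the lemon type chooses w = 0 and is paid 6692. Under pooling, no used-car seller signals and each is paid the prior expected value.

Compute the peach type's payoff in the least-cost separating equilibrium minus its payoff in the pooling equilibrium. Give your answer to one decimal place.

223.0

Least-cost separating signal: w* solves 6692 = 8329 − 288·w*, so w* = (8329 − 6692)/288 ≈ 5.6840.
Peach type's separating payoff: 8329 − 171 × w* = 8329 − 171 × (8329 − 6692)/288 = 8329 − 279927/288 ≈ 7357.031.
Pooling payoff: 0.27 × 8329 + 0.73 × 6692 = 7133.99.
Difference: 7357.031 − 7133.99 = 223.041, i.e. 223.0 to one decimal place.
The peach type prefers to separate.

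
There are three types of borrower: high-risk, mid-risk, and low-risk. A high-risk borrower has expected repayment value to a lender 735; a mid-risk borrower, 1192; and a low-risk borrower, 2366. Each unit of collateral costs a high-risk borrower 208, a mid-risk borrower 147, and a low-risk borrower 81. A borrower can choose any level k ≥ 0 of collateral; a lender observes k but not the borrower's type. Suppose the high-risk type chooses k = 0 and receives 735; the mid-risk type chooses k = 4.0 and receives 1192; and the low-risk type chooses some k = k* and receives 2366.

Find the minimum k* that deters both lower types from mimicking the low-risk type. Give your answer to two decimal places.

High-risk type (on-path payoff 735) won't mimic when 735 ≥ 2366 − 208·k*, i.e. k* ≥ 7.84.
Mid-risk type (on-path payoff 1192 − 147×4.0 = 604) won't mimic when 604 ≥ 2366 − 147·k*, i.e. k* ≥ 11.99.
Both must hold, so k* = max(7.84, 11.99) = 11.99. The mid-risk type's constraint binds.

11.99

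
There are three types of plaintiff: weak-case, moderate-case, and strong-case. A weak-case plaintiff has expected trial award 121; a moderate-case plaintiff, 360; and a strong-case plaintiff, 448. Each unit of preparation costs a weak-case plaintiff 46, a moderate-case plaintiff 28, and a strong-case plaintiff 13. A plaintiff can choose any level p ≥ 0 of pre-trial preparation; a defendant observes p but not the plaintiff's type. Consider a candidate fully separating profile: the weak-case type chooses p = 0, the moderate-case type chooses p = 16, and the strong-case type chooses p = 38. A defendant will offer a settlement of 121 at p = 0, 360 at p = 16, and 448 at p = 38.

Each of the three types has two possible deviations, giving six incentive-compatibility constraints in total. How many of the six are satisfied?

Moderate-case (own payoff 360 − 28×16 = -88): to p=0 gives 121 → profitable ✗; to p=38 gives 448 − 28×38 = -616 → no gain ✓.
Strong-case (own payoff 448 − 13×38 = -46): to p=0 gives 121 → profitable ✗; to p=16 gives 360 − 13×16 = 152 → profitable ✗.
Weak-case (own payoff 121): to p=16 gives 360 − 46×16 = -376 → no gain ✓; to p=38 gives 448 − 46×38 = -1300 → no gain ✓.
3 of the 6 constraints hold; not an equilibrium.

3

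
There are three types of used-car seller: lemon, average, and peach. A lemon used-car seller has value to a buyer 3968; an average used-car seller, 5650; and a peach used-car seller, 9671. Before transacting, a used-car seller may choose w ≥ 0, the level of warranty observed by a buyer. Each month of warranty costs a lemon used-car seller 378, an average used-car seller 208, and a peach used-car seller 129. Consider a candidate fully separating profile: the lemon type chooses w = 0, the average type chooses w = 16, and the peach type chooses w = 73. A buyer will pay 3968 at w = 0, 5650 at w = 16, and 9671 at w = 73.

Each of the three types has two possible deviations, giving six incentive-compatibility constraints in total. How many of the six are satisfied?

Lemon (own payoff 3968): to w=16 gives 5650 − 378×16 = -398 → no gain ✓; to w=73 gives 9671 − 378×73 = -17923 → no gain ✓.
Peach (own payoff 9671 − 129×73 = 254): to w=0 gives 3968 → profitable ✗; to w=16 gives 5650 − 129×16 = 3586 → profitable ✗.
Average (own payoff 5650 − 208×16 = 2322): to w=0 gives 3968 → profitable ✗; to w=73 gives 9671 − 208×73 = -5513 → no gain ✓.
3 of the 6 constraints hold; not an equilibrium.

3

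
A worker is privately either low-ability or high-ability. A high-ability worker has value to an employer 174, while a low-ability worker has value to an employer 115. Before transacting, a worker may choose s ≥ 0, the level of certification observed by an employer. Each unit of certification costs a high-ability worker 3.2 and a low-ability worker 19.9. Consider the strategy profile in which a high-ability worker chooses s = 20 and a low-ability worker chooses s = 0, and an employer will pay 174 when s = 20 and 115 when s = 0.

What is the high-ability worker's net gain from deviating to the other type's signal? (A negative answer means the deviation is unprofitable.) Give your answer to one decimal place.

Playing s = 20 the high-ability worker receives 174 − 3.2 × 20 = 110.
Deviating to s = 0 yields 115 instead.
Gain from deviating: 115 − 110 = 5.0.
The gain is positive, so the high-ability type's incentive-compatibility constraint is violated — this profile is not a separating equilibrium.

5.0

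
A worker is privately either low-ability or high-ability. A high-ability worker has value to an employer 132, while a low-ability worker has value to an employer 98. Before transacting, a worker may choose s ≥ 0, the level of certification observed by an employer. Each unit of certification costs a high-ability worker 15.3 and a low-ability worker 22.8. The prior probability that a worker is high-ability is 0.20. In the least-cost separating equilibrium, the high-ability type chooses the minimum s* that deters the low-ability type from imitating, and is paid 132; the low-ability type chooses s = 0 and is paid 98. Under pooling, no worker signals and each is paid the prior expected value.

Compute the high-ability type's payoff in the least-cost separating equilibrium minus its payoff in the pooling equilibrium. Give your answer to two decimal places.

Least-cost separating signal: s* solves 98 = 132 − 22.8·s*, so s* = (132 − 98)/22.8 ≈ 1.4912.
High-ability type's separating payoff: 132 − 15.3 × s* = 132 − 15.3 × (132 − 98)/22.8 = 132 − 520.2/22.8 ≈ 109.1842.
Pooling payoff: 0.20 × 132 + 0.80 × 98 = 104.8.
Difference: 109.1842 − 104.8 = 4.3842, i.e. 4.38 to two decimal places.
The high-ability type prefers to separate.

4.38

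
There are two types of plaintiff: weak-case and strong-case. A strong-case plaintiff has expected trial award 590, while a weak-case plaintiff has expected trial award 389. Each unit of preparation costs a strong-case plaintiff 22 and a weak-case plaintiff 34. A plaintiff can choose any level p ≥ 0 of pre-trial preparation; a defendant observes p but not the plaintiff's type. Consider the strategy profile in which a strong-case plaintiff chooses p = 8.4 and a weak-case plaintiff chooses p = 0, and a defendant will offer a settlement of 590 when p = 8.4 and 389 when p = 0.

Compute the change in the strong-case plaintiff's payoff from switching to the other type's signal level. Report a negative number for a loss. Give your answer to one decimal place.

-16.2

Playing p = 8.4 the strong-case plaintiff receives 590 − 22 × 8.4 = 405.2.
Deviating to p = 0 yields 389 instead.
Gain from deviating: 389 − 405.2 = -16.2.
The gain is negative, so the strong-case type's incentive-compatibility constraint is satisfied.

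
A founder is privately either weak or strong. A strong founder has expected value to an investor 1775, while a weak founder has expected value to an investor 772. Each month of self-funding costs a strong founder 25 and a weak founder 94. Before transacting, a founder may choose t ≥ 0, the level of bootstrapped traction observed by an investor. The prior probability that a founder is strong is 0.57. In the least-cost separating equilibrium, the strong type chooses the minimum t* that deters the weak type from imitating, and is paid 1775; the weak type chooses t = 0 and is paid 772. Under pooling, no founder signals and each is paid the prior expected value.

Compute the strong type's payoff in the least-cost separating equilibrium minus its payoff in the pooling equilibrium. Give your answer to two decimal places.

Least-cost separating signal: t* solves 772 = 1775 − 94·t*, so t* = (1775 − 772)/94 ≈ 10.6702.
Strong type's separating payoff: 1775 − 25 × t* = 1775 − 25 × (1775 − 772)/94 = 1775 − 25075/94 ≈ 1508.2447.
Pooling payoff: 0.57 × 1775 + 0.43 × 772 = 1343.71.
Difference: 1508.2447 − 1343.71 = 164.5347, i.e. 164.53 to two decimal places.
The strong type prefers to separate.

164.53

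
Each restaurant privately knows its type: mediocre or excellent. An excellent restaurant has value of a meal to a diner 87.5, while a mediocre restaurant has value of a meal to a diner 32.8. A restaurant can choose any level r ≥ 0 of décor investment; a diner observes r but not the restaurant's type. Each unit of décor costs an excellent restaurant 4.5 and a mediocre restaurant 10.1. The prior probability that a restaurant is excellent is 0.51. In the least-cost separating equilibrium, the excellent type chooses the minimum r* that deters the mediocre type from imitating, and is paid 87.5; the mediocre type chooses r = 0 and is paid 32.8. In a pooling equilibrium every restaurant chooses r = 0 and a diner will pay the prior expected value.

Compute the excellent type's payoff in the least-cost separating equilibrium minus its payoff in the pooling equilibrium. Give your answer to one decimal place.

Least-cost separating signal: r* solves 32.8 = 87.5 − 10.1·r*, so r* = (87.5 − 32.8)/10.1 ≈ 5.4158.
Excellent type's separating payoff: 87.5 − 4.5 × r* = 87.5 − 4.5 × (87.5 − 32.8)/10.1 = 87.5 − 246.15/10.1 ≈ 63.129.
Pooling payoff: 0.51 × 87.5 + 0.49 × 32.8 = 60.697.
Difference: 63.129 − 60.697 = 2.432, i.e. 2.4 to one decimal place.
The excellent type prefers to separate.

2.4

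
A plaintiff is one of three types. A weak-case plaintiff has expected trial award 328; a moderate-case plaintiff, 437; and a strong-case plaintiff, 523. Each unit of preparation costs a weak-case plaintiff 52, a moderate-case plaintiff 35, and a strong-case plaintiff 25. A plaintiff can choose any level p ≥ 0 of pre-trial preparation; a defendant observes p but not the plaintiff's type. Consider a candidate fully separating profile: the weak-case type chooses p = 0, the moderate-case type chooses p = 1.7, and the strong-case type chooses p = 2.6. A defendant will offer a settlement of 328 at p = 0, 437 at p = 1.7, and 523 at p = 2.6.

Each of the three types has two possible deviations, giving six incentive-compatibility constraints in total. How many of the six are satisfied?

3

Strong-case (own payoff 523 − 25×2.6 = 458): to p=0 gives 328 → no gain ✓; to p=1.7 gives 437 − 25×1.7 = 394.5 → no gain ✓.
Moderate-case (own payoff 437 − 35×1.7 = 377.5): to p=0 gives 328 → no gain ✓; to p=2.6 gives 523 − 35×2.6 = 432 → profitable ✗.
Weak-case (own payoff 328): to p=1.7 gives 437 − 52×1.7 = 348.6 → profitable ✗; to p=2.6 gives 523 − 52×2.6 = 387.8 → profitable ✗.
3 of the 6 constraints hold; not an equilibrium.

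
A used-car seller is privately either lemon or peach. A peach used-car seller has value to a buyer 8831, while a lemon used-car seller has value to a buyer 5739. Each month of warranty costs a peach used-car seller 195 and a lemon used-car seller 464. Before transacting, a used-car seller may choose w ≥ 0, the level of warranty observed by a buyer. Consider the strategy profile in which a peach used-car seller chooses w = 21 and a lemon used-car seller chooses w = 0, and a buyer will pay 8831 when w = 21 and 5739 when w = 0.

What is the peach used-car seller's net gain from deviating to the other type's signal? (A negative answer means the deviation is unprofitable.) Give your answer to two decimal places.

Playing w = 21 the peach used-car seller receives 8831 − 195 × 21 = 4736.
Deviating to w = 0 yields 5739 instead.
Gain from deviating: 5739 − 4736 = 1003.00.
The gain is positive, so the peach type's incentive-compatibility constraint is violated — this profile is not a separating equilibrium.

1003.00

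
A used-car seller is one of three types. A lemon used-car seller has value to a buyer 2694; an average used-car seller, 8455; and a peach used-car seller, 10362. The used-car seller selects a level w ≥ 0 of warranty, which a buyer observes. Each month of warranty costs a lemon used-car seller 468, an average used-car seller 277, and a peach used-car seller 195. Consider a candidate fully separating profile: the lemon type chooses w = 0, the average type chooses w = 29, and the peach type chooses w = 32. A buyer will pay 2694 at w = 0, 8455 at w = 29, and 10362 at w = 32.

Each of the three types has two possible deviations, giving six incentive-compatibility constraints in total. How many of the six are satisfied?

4

Average (own payoff 8455 − 277×29 = 422): to w=0 gives 2694 → profitable ✗; to w=32 gives 10362 − 277×32 = 1498 → profitable ✗.
Lemon (own payoff 2694): to w=29 gives 8455 − 468×29 = -5117 → no gain ✓; to w=32 gives 10362 − 468×32 = -4614 → no gain ✓.
Peach (own payoff 10362 − 195×32 = 4122): to w=0 gives 2694 → no gain ✓; to w=29 gives 8455 − 195×29 = 2800 → no gain ✓.
4 of the 6 constraints hold; not an equilibrium.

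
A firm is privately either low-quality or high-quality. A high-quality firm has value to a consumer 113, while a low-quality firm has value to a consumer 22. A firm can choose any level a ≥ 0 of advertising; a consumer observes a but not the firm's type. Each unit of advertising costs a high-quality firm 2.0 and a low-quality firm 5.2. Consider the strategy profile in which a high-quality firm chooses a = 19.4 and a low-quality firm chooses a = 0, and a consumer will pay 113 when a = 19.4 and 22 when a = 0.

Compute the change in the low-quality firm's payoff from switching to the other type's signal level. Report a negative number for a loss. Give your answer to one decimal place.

Playing a = 0 the low-quality firm receives 22.
Deviating to a = 19.4 brings payment 113 at cost 5.2 × 19.4 = 100.88, netting 12.12.
Gain from deviating: 12.12 − 22 = -9.88, i.e. -9.9 to one decimal place.
The gain is negative, so the low-quality type's incentive-compatibility constraint is satisfied.

-9.9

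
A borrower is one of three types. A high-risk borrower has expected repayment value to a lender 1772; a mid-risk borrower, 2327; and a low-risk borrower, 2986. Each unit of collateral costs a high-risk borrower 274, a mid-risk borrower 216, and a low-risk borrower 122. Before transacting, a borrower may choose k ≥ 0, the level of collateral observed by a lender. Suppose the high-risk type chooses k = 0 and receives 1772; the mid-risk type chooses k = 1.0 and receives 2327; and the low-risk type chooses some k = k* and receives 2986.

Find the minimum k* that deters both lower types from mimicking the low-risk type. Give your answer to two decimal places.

4.43

Mid-risk type (on-path payoff 2327 − 216×1.0 = 2111) won't mimic when 2111 ≥ 2986 − 216·k*, i.e. k* ≥ 4.05.
High-risk type (on-path payoff 1772) won't mimic when 1772 ≥ 2986 − 274·k*, i.e. k* ≥ 4.43.
Both must hold, so k* = max(4.43, 4.05) = 4.43. The high-risk type's constraint binds.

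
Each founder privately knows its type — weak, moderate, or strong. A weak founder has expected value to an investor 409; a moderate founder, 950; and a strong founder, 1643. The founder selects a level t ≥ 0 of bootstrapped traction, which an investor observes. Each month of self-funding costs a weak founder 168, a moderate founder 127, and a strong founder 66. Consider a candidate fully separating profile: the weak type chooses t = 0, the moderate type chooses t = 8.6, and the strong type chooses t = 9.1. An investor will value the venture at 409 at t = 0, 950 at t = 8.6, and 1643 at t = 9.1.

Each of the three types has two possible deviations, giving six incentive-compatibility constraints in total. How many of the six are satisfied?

Weak (own payoff 409): to t=8.6 gives 950 − 168×8.6 = -494.8 → no gain ✓; to t=9.1 gives 1643 − 168×9.1 = 114.2 → no gain ✓.
Strong (own payoff 1643 − 66×9.1 = 1042.4): to t=0 gives 409 → no gain ✓; to t=8.6 gives 950 − 66×8.6 = 382.4 → no gain ✓.
Moderate (own payoff 950 − 127×8.6 = -142.2): to t=0 gives 409 → profitable ✗; to t=9.1 gives 1643 − 127×9.1 = 487.3 → profitable ✗.
4 of the 6 constraints hold; not an equilibrium.

4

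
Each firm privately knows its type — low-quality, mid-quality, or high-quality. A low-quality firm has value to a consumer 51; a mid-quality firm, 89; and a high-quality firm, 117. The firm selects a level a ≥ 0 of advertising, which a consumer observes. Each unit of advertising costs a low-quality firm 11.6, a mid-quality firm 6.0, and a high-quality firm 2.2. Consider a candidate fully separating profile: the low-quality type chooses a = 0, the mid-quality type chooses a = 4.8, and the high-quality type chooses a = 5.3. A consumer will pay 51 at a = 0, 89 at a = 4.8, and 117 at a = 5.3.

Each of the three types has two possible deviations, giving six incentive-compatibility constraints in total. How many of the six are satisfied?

Low-quality (own payoff 51): to a=4.8 gives 89 − 11.6×4.8 = 33.32 → no gain ✓; to a=5.3 gives 117 − 11.6×5.3 = 55.52 → profitable ✗.
Mid-quality (own payoff 89 − 6.0×4.8 = 60.2): to a=0 gives 51 → no gain ✓; to a=5.3 gives 117 − 6.0×5.3 = 85.2 → profitable ✗.
High-quality (own payoff 117 − 2.2×5.3 = 105.34): to a=0 gives 51 → no gain ✓; to a=4.8 gives 89 − 2.2×4.8 = 78.44 → no gain ✓.
4 of the 6 constraints hold; not an equilibrium.

4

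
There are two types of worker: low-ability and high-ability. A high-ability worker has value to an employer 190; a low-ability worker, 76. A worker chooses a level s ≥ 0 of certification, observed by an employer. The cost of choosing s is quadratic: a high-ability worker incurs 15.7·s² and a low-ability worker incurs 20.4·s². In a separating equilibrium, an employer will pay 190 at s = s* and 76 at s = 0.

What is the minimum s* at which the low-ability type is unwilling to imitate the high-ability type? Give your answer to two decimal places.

2.36

The low-ability type at s = 0 receives 76; imitating at s* yields 190 − 20.4·s*².
Indifference: 76 = 190 − 20.4·s*², so s*² = (190 − 76) / 20.4 ≈ 5.5882.
s* = √5.5882 ≈ 2.36.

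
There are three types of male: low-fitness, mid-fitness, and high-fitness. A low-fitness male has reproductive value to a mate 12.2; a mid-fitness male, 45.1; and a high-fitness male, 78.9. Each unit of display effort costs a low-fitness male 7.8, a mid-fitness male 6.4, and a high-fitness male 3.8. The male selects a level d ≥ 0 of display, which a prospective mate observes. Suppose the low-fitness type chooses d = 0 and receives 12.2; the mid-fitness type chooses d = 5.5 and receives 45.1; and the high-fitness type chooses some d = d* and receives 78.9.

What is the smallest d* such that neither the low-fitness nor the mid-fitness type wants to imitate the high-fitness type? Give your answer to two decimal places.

10.78

Low-fitness type (on-path payoff 12.2) won't mimic when 12.2 ≥ 78.9 − 7.8·d*, i.e. d* ≥ 8.55.
Mid-fitness type (on-path payoff 45.1 − 6.4×5.5 = 9.9) won't mimic when 9.9 ≥ 78.9 − 6.4·d*, i.e. d* ≥ 10.78.
Both must hold, so d* = max(8.55, 10.78) = 10.78. The mid-fitness type's constraint binds.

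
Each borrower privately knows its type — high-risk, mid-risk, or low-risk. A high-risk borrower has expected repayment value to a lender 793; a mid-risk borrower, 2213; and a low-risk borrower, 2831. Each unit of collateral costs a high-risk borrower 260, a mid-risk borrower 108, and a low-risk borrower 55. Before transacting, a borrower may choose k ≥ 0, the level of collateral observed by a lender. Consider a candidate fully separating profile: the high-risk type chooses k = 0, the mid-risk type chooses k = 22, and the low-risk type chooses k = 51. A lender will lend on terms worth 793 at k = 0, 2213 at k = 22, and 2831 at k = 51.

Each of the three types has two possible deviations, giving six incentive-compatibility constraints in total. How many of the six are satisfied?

Low-risk (own payoff 2831 − 55×51 = 26): to k=0 gives 793 → profitable ✗; to k=22 gives 2213 − 55×22 = 1003 → profitable ✗.
Mid-risk (own payoff 2213 − 108×22 = -163): to k=0 gives 793 → profitable ✗; to k=51 gives 2831 − 108×51 = -2677 → no gain ✓.
High-risk (own payoff 793): to k=22 gives 2213 − 260×22 = -3507 → no gain ✓; to k=51 gives 2831 − 260×51 = -10429 → no gain ✓.
3 of the 6 constraints hold; not an equilibrium.

3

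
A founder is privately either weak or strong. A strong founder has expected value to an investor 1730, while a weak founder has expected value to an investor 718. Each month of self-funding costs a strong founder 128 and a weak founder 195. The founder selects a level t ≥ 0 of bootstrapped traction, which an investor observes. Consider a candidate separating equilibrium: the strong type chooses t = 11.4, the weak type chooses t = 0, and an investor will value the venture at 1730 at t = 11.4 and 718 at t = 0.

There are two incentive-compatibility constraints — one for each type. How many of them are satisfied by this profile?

Weak type: stay at 0 → 718; mimic → 1730 − 195 × 11.4 = -493. IC holds (718 ≥ -493).
Strong type: signal → 1730 − 128 × 11.4 = 270.8; deviate to 0 → 718. IC fails (270.8 < 718).
1 of 2 constraints hold, so this profile is not an equilibrium.

1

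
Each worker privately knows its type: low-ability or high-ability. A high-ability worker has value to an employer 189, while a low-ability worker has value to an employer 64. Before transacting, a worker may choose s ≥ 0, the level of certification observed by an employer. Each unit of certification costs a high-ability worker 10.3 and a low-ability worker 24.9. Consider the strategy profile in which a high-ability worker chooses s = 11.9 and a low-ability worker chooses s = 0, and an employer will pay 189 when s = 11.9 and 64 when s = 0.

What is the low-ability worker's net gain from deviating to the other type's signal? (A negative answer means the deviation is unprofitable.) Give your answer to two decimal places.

-171.31

Playing s = 0 the low-ability worker receives 64.
Deviating to s = 11.9 brings payment 189 at cost 24.9 × 11.9 = 296.31, netting -107.31.
Gain from deviating: -107.31 − 64 = -171.31.
The gain is negative, so the low-ability type's incentive-compatibility constraint is satisfied.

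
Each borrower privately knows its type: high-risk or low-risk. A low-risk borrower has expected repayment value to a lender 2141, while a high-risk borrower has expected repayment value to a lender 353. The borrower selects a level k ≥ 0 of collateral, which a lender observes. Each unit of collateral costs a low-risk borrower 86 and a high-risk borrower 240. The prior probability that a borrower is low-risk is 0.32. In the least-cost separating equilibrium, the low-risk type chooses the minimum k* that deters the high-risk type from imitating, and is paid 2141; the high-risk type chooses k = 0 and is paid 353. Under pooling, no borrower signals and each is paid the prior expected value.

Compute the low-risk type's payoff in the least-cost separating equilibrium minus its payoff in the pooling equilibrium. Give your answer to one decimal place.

Least-cost separating signal: k* solves 353 = 2141 − 240·k*, so k* = (2141 − 353)/240 = 7.45.
Low-risk type's separating payoff: 2141 − 86 × k* = 2141 − 86 × (2141 − 353)/240 = 2141 − 153768/240 = 1500.3.
Pooling payoff: 0.32 × 2141 + 0.68 × 353 = 925.16.
Difference: 1500.3 − 925.16 = 575.14, i.e. 575.1 to one decimal place.
The low-risk type prefers to separate.

575.1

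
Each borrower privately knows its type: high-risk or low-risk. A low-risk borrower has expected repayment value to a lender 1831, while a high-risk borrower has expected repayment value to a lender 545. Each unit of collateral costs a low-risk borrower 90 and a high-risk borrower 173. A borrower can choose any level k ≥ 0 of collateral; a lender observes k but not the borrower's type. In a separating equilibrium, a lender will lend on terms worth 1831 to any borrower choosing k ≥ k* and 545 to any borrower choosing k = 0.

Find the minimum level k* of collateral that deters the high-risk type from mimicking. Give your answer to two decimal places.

7.43

A high-risk borrower choosing k = 0 receives 545.
Imitating at k* instead would pay 1831 at cost 173·k*, netting 1831 − 173·k*.
Indifference: 545 = 1831 − 173·k*, so k* = (1831 − 545) / 173 ≈ 7.43.
This is the high-risk type's binding incentive-compatibility constraint; any k ≥ 7.43 sustains separation on that side.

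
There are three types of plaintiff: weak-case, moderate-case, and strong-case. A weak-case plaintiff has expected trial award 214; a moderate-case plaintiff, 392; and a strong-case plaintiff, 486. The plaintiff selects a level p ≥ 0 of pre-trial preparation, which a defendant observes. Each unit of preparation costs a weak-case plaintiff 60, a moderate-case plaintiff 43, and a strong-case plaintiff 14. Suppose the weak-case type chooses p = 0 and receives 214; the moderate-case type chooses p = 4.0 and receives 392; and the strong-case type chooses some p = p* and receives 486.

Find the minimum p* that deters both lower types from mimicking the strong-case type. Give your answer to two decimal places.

Weak-case type (on-path payoff 214) won't mimic when 214 ≥ 486 − 60·p*, i.e. p* ≥ 4.53.
Moderate-case type (on-path payoff 392 − 43×4.0 = 220) won't mimic when 220 ≥ 486 − 43·p*, i.e. p* ≥ 6.19.
Both must hold, so p* = max(4.53, 6.19) = 6.19. The moderate-case type's constraint binds.

6.19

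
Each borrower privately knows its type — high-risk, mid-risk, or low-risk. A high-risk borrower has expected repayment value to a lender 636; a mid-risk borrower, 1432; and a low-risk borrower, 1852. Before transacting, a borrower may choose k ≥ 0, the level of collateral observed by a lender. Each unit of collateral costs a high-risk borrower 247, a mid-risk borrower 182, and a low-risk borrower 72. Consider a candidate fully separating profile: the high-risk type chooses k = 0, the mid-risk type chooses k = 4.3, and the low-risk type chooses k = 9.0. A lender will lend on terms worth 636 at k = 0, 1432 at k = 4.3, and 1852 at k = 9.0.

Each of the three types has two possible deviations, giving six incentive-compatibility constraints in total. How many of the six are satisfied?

6

High-risk (own payoff 636): to k=4.3 gives 1432 − 247×4.3 = 369.9 → no gain ✓; to k=9.0 gives 1852 − 247×9.0 = -371 → no gain ✓.
Low-risk (own payoff 1852 − 72×9.0 = 1204): to k=0 gives 636 → no gain ✓; to k=4.3 gives 1432 − 72×4.3 = 1122.4 → no gain ✓.
Mid-risk (own payoff 1432 − 182×4.3 = 649.4): to k=0 gives 636 → no gain ✓; to k=9.0 gives 1852 − 182×9.0 = 214 → no gain ✓.
6 of the 6 constraints hold; this profile is a separating equilibrium.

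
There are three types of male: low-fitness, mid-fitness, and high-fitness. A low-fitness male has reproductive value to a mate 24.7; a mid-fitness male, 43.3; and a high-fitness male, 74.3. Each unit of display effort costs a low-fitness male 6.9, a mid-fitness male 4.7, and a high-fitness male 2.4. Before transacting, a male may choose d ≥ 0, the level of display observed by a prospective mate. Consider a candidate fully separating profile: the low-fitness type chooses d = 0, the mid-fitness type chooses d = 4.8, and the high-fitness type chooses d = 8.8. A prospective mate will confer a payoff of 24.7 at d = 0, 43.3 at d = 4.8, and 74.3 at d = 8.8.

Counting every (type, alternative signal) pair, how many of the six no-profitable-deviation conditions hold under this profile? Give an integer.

4

High-fitness (own payoff 74.3 − 2.4×8.8 = 53.18): to d=0 gives 24.7 → no gain ✓; to d=4.8 gives 43.3 − 2.4×4.8 = 31.78 → no gain ✓.
Low-fitness (own payoff 24.7): to d=4.8 gives 43.3 − 6.9×4.8 = 10.18 → no gain ✓; to d=8.8 gives 74.3 − 6.9×8.8 = 13.58 → no gain ✓.
Mid-fitness (own payoff 43.3 − 4.7×4.8 = 20.74): to d=0 gives 24.7 → profitable ✗; to d=8.8 gives 74.3 − 4.7×8.8 = 32.94 → profitable ✗.
4 of the 6 constraints hold; not an equilibrium.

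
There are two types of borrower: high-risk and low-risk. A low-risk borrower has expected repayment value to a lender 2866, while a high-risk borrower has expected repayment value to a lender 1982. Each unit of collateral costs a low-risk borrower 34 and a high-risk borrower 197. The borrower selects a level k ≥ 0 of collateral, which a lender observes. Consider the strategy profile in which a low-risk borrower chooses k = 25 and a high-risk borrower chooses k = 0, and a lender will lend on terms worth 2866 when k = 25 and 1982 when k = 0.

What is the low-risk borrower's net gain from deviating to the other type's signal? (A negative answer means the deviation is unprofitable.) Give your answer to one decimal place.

Playing k = 25 the low-risk borrower receives 2866 − 34 × 25 = 2016.
Deviating to k = 0 yields 1982 instead.
Gain from deviating: 1982 − 2016 = -34.0.
The gain is negative, so the low-risk type's incentive-compatibility constraint is satisfied.

-34.0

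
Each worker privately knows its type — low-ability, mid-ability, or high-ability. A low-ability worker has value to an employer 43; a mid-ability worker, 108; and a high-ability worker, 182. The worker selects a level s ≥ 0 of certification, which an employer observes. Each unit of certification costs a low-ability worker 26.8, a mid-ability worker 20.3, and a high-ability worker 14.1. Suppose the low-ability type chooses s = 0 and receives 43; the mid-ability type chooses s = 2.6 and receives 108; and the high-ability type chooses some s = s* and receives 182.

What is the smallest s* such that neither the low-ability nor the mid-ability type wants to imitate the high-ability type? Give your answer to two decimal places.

6.25

Low-ability type (on-path payoff 43) won't mimic when 43 ≥ 182 − 26.8·s*, i.e. s* ≥ 5.19.
Mid-ability type (on-path payoff 108 − 20.3×2.6 = 55.22) won't mimic when 55.22 ≥ 182 − 20.3·s*, i.e. s* ≥ 6.25.
Both must hold, so s* = max(5.19, 6.25) = 6.25. The mid-ability type's constraint binds.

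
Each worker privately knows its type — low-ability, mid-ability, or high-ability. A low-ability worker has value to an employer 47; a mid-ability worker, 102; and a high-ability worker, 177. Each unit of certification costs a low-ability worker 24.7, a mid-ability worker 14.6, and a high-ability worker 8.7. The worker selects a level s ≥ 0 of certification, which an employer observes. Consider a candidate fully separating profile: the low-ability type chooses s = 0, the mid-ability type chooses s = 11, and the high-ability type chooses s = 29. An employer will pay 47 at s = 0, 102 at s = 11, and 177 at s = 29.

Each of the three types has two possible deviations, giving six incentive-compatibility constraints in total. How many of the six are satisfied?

3

High-ability (own payoff 177 − 8.7×29 = -75.3): to s=0 gives 47 → profitable ✗; to s=11 gives 102 − 8.7×11 = 6.3 → profitable ✗.
Low-ability (own payoff 47): to s=11 gives 102 − 24.7×11 = -169.7 → no gain ✓; to s=29 gives 177 − 24.7×29 = -539.3 → no gain ✓.
Mid-ability (own payoff 102 − 14.6×11 = -58.6): to s=0 gives 47 → profitable ✗; to s=29 gives 177 − 14.6×29 = -246.4 → no gain ✓.
3 of the 6 constraints hold; not an equilibrium.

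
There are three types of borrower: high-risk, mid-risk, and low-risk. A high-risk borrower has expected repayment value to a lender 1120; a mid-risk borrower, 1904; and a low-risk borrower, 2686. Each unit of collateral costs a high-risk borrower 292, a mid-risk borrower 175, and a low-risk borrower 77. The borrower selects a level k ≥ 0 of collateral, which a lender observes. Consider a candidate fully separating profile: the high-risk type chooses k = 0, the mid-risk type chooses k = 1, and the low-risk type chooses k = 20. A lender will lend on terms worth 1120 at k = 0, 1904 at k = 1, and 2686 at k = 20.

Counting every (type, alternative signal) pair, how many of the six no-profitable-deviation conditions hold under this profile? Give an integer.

4

Mid-risk (own payoff 1904 − 175×1 = 1729): to k=0 gives 1120 → no gain ✓; to k=20 gives 2686 − 175×20 = -814 → no gain ✓.
Low-risk (own payoff 2686 − 77×20 = 1146): to k=0 gives 1120 → no gain ✓; to k=1 gives 1904 − 77×1 = 1827 → profitable ✗.
High-risk (own payoff 1120): to k=1 gives 1904 − 292×1 = 1612 → profitable ✗; to k=20 gives 2686 − 292×20 = -3154 → no gain ✓.
4 of the 6 constraints hold; not an equilibrium.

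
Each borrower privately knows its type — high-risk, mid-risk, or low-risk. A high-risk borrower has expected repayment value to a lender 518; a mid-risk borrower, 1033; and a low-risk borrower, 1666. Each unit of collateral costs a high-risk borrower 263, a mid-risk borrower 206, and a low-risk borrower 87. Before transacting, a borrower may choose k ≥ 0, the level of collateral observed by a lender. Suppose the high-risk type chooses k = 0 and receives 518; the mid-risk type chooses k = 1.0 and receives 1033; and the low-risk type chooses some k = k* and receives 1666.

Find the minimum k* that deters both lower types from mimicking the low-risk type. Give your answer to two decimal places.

High-risk type (on-path payoff 518) won't mimic when 518 ≥ 1666 − 263·k*, i.e. k* ≥ 4.37.
Mid-risk type (on-path payoff 1033 − 206×1.0 = 827) won't mimic when 827 ≥ 1666 − 206·k*, i.e. k* ≥ 4.07.
Both must hold, so k* = max(4.37, 4.07) = 4.37. The high-risk type's constraint binds.

4.37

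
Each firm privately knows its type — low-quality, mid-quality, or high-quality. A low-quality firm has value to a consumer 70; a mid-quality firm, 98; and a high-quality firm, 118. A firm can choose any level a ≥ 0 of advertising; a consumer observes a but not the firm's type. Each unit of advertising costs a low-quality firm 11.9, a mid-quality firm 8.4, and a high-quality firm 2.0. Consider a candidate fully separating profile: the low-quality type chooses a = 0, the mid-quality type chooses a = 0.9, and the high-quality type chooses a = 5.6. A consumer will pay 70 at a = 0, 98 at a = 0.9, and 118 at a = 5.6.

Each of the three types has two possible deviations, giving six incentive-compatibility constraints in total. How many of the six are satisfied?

High-quality (own payoff 118 − 2.0×5.6 = 106.8): to a=0 gives 70 → no gain ✓; to a=0.9 gives 98 − 2.0×0.9 = 96.2 → no gain ✓.
Low-quality (own payoff 70): to a=0.9 gives 98 − 11.9×0.9 = 87.29 → profitable ✗; to a=5.6 gives 118 − 11.9×5.6 = 51.36 → no gain ✓.
Mid-quality (own payoff 98 − 8.4×0.9 = 90.44): to a=0 gives 70 → no gain ✓; to a=5.6 gives 118 − 8.4×5.6 = 70.96 → no gain ✓.
5 of the 6 constraints hold; not an equilibrium.

5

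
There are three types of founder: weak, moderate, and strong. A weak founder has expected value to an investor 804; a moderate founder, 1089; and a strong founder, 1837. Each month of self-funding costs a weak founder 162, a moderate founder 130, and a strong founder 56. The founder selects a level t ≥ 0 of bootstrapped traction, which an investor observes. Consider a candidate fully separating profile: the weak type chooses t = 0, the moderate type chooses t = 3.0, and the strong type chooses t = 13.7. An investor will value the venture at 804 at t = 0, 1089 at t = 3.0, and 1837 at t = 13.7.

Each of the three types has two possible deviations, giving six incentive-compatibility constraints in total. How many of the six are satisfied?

Moderate (own payoff 1089 − 130×3.0 = 699): to t=0 gives 804 → profitable ✗; to t=13.7 gives 1837 − 130×13.7 = 56 → no gain ✓.
Weak (own payoff 804): to t=3.0 gives 1089 − 162×3.0 = 603 → no gain ✓; to t=13.7 gives 1837 − 162×13.7 = -382.4 → no gain ✓.
Strong (own payoff 1837 − 56×13.7 = 1069.8): to t=0 gives 804 → no gain ✓; to t=3.0 gives 1089 − 56×3.0 = 921 → no gain ✓.
5 of the 6 constraints hold; not an equilibrium.

5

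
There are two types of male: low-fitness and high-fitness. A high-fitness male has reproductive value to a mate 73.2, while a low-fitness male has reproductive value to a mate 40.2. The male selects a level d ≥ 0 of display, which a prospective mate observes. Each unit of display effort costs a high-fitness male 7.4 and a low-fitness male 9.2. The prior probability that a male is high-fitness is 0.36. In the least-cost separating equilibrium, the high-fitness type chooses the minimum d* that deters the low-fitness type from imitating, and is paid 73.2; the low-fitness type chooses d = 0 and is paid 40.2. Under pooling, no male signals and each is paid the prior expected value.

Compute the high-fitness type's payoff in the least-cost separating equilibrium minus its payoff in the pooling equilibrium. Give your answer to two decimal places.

-5.42

Least-cost separating signal: d* solves 40.2 = 73.2 − 9.2·d*, so d* = (73.2 − 40.2)/9.2 ≈ 3.5870.
High-fitness type's separating payoff: 73.2 − 7.4 × d* = 73.2 − 7.4 × (73.2 − 40.2)/9.2 = 73.2 − 244.2/9.2 ≈ 46.6565.
Pooling payoff: 0.36 × 73.2 + 0.64 × 40.2 = 52.08.
Difference: 46.6565 − 52.08 = -5.4235, i.e. -5.42 to two decimal places.
The high-fitness type would prefer the pooling outcome.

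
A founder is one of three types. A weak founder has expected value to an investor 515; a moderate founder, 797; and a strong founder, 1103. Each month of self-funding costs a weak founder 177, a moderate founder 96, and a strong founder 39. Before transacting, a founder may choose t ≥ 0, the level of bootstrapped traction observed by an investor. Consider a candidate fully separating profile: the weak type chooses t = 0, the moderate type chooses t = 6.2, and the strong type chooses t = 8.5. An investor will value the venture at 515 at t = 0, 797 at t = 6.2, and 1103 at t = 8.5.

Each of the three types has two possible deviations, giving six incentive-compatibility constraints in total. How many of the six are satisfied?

Weak (own payoff 515): to t=6.2 gives 797 − 177×6.2 = -300.4 → no gain ✓; to t=8.5 gives 1103 − 177×8.5 = -401.5 → no gain ✓.
Moderate (own payoff 797 − 96×6.2 = 201.8): to t=0 gives 515 → profitable ✗; to t=8.5 gives 1103 − 96×8.5 = 287 → profitable ✗.
Strong (own payoff 1103 − 39×8.5 = 771.5): to t=0 gives 515 → no gain ✓; to t=6.2 gives 797 − 39×6.2 = 555.2 → no gain ✓.
4 of the 6 constraints hold; not an equilibrium.

4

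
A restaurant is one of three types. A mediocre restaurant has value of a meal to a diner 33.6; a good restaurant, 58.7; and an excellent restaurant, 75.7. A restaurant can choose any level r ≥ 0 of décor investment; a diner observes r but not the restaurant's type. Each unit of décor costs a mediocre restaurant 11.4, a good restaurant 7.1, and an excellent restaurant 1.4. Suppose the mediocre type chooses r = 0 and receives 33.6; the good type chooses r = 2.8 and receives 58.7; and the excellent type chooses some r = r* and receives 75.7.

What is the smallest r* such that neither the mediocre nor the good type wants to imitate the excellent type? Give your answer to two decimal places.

Good type (on-path payoff 58.7 − 7.1×2.8 = 38.82) won't mimic when 38.82 ≥ 75.7 − 7.1·r*, i.e. r* ≥ 5.19.
Mediocre type (on-path payoff 33.6) won't mimic when 33.6 ≥ 75.7 − 11.4·r*, i.e. r* ≥ 3.69.
Both must hold, so r* = max(3.69, 5.19) = 5.19. The good type's constraint binds.

5.19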